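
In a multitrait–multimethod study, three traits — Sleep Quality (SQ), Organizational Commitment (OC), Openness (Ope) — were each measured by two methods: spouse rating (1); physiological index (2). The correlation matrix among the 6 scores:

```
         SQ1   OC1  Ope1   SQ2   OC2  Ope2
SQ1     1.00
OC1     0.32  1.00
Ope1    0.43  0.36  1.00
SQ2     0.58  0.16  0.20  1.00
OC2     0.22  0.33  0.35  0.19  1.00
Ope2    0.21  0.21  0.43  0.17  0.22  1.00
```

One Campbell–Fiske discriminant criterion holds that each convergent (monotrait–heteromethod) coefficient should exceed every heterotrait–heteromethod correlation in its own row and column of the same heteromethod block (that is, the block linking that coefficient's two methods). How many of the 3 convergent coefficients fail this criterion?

Convergent coefficients and their comparison sets:
SQ (methods 1·2): 0.58 vs {0.22, 0.16, 0.21, 0.20} → pass.
OC (methods 1·2): 0.33 vs {0.16, 0.22, 0.21, 0.35} → fail.
Ope (methods 1·2): 0.43 vs {0.20, 0.21, 0.35, 0.21} → pass.
1 of 3 fail.

1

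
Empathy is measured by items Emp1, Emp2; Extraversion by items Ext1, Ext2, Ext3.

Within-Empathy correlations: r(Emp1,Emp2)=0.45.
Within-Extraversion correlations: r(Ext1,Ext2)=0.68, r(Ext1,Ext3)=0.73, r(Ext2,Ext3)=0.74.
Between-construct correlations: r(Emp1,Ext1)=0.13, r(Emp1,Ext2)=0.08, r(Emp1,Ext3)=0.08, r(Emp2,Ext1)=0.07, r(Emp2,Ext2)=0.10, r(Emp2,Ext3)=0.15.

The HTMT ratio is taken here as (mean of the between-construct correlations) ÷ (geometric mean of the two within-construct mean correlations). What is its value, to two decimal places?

0.18

Between-construct mean = 0.61/6 = 0.1017.
Mean within-Emp = 0.45/1 = 0.4500; mean within-Ext = 2.15/3 = 0.7167.
Geometric mean = √(0.4500 × 0.7167) = 0.5679.
HTMT = 0.1017 / 0.5679 = 0.18.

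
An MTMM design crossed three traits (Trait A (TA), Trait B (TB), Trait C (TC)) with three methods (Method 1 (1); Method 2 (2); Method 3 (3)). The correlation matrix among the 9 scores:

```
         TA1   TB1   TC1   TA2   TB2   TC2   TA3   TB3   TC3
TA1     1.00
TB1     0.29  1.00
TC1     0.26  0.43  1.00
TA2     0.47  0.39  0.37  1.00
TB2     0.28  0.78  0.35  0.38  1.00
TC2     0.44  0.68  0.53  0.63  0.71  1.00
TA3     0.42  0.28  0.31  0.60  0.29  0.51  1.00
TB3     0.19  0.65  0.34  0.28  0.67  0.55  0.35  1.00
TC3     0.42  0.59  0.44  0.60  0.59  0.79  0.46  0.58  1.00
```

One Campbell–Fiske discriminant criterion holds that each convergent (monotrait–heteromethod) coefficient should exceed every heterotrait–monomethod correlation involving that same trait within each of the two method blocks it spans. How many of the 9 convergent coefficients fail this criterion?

Convergent coefficients and their comparison sets:
TA (methods 1·2): 0.47 vs {0.29, 0.38, 0.26, 0.63} → fail.
TA (methods 1·3): 0.42 vs {0.29, 0.35, 0.26, 0.46} → fail.
TA (methods 2·3): 0.60 vs {0.38, 0.35, 0.63, 0.46} → fail.
TB (methods 1·2): 0.78 vs {0.29, 0.38, 0.43, 0.71} → pass.
TB (methods 1·3): 0.65 vs {0.29, 0.35, 0.43, 0.58} → pass.
TB (methods 2·3): 0.67 vs {0.38, 0.35, 0.71, 0.58} → fail.
TC (methods 1·2): 0.53 vs {0.26, 0.63, 0.43, 0.71} → fail.
TC (methods 1·3): 0.44 vs {0.26, 0.46, 0.43, 0.58} → fail.
TC (methods 2·3): 0.79 vs {0.63, 0.46, 0.71, 0.58} → pass.
6 of 9 fail.

6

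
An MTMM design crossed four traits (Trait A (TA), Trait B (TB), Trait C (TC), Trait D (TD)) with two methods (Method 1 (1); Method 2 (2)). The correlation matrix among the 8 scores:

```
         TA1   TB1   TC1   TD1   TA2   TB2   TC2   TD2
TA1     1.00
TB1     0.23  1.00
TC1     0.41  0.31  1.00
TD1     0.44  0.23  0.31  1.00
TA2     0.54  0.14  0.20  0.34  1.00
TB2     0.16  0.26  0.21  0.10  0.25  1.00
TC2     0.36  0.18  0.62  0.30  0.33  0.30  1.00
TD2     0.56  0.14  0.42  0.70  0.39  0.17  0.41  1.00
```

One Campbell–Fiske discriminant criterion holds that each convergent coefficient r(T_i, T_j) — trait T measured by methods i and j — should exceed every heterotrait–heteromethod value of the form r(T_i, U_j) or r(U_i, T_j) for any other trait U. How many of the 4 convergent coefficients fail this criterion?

Convergent coefficients and their comparison sets:
TA (methods 1·2): 0.54 vs {0.16, 0.14, 0.36, 0.20, 0.56, 0.34} → fail.
TB (methods 1·2): 0.26 vs {0.14, 0.16, 0.18, 0.21, 0.14, 0.10} → pass.
TC (methods 1·2): 0.62 vs {0.20, 0.36, 0.21, 0.18, 0.42, 0.30} → pass.
TD (methods 1·2): 0.70 vs {0.34, 0.56, 0.10, 0.14, 0.30, 0.42} → pass.
1 of 4 fail.

1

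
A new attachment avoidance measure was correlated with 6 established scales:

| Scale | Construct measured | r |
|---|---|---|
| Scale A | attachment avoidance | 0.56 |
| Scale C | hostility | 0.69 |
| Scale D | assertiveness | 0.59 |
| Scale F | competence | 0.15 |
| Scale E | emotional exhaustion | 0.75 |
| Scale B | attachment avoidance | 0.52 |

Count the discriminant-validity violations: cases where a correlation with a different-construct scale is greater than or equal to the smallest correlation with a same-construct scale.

Convergent (same construct = attachment avoidance): Scale A, Scale B.
Smallest convergent = 0.52. Discriminant values: 0.69, 0.59, 0.15, 0.75; count ≥ 0.52 → 3.

3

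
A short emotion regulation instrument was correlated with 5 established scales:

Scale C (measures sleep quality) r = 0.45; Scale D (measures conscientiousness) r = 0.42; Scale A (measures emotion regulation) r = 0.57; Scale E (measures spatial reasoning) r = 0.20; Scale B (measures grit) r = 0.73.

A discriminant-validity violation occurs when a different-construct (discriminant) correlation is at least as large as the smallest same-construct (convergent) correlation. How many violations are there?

Convergent (same construct = emotion regulation): Scale A.
Smallest convergent = 0.57. Discriminant values: 0.45, 0.42, 0.20, 0.73; count ≥ 0.57 → 1.

1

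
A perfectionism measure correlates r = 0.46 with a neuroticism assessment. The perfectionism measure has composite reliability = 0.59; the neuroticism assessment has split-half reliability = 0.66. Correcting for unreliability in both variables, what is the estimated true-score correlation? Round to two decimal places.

r_true = r_obs / √(r_xx · r_yy) = 0.46 / √(0.59 × 0.66) = 0.46 / √0.3894 = 0.46 / 0.6240 ≈ 0.74.

0.74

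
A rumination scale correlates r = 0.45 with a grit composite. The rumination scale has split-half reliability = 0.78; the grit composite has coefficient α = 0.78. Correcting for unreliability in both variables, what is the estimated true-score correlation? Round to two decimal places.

r_true = r_obs / √(r_xx · r_yy) = 0.45 / √(0.78 × 0.78) = 0.45 / √0.6084 = 0.45 / 0.7800 ≈ 0.58.

0.58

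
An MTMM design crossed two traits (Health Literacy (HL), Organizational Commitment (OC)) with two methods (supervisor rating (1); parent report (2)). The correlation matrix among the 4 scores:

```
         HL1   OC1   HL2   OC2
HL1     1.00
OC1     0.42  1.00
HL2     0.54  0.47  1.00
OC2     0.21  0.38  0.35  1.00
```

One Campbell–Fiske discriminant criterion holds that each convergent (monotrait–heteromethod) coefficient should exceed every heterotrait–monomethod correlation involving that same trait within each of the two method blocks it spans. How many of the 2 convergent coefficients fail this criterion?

1

Checking each validity diagonal entry against its comparison values:
HL (methods 1·2): 0.54 vs {0.42, 0.35} → pass.
OC (methods 1·2): 0.38 vs {0.42, 0.35} → fail.
1 of 2 fail.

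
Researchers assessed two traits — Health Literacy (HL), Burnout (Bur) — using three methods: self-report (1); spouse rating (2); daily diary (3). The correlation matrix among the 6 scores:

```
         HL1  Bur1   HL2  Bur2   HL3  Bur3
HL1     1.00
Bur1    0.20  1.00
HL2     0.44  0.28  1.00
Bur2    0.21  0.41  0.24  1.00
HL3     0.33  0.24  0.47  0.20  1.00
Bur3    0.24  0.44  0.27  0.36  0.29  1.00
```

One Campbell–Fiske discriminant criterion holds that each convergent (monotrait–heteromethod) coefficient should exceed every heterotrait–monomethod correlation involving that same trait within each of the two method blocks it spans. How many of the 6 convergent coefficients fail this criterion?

Each convergent coefficient versus the relevant comparison correlations:
HL (methods 1·2): 0.44 vs {0.20, 0.24} → pass.
HL (methods 1·3): 0.33 vs {0.20, 0.29} → pass.
HL (methods 2·3): 0.47 vs {0.24, 0.29} → pass.
Bur (methods 1·2): 0.41 vs {0.20, 0.24} → pass.
Bur (methods 1·3): 0.44 vs {0.20, 0.29} → pass.
Bur (methods 2·3): 0.36 vs {0.24, 0.29} → pass.
0 of 6 fail.

0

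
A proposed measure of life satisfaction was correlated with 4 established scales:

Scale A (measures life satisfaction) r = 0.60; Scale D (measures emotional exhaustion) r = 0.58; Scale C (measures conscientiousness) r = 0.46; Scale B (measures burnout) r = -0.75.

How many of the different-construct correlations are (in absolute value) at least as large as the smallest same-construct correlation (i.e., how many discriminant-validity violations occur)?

1

Convergent (same construct = life satisfaction): Scale A.
Smallest convergent = 0.60. Discriminant |r|: 0.58, 0.46, 0.75; count ≥ 0.60 → 1.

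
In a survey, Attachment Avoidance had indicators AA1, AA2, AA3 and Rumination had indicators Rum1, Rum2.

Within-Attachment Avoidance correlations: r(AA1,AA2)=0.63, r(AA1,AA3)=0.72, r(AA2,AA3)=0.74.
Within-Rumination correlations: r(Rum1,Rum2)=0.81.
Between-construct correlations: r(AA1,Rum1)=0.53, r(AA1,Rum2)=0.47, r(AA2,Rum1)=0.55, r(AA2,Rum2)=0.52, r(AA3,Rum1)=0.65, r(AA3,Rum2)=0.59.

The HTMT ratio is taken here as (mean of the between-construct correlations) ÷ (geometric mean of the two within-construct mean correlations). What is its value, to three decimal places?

0.734

Between-construct mean = 3.31/6 = 0.5517.
Mean within-AA = 2.09/3 = 0.6967; mean within-Rum = 0.81/1 = 0.8100.
Geometric mean = √(0.6967 × 0.8100) = 0.7512.
HTMT = 0.5517 / 0.7512 = 0.734.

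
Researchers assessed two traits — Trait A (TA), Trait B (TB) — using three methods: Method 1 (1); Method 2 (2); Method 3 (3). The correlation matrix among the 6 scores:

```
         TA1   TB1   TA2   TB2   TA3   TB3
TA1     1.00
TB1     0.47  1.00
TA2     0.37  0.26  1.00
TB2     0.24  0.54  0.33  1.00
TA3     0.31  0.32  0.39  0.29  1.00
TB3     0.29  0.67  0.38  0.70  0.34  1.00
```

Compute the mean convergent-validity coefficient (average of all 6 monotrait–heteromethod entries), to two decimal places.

Convergent values: 0.37, 0.31, 0.39, 0.54, 0.67, 0.70; mean = 2.98/6 = 0.50.

0.50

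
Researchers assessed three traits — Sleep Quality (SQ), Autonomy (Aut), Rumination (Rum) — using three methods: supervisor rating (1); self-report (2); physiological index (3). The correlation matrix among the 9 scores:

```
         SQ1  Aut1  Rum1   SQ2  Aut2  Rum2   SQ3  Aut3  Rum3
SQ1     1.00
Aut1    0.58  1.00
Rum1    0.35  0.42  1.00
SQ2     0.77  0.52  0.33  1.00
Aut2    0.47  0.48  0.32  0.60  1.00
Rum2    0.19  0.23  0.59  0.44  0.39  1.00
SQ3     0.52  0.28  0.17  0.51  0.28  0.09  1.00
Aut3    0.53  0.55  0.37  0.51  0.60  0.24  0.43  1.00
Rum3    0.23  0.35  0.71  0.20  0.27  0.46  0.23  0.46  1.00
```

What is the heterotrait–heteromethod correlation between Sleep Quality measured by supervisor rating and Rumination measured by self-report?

Different traits and methods: r(SQ1, Rum2) = 0.19.

0.19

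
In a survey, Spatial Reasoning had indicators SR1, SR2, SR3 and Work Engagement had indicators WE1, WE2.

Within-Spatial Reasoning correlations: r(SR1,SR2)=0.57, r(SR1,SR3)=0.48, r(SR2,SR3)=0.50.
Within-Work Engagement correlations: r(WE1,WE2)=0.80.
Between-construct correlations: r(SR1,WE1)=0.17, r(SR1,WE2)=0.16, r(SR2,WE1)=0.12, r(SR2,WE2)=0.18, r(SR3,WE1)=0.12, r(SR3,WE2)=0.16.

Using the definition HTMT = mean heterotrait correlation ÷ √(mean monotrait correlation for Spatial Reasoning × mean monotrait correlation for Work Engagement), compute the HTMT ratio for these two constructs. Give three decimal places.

Mean heterotrait r = 0.91/6 = 0.1517.
Mean within-SR = 1.55/3 = 0.5167; mean within-WE = 0.80/1 = 0.8000.
Geometric mean = √(0.5167 × 0.8000) = 0.6429.
HTMT = 0.1517 / 0.6429 = 0.236.

0.236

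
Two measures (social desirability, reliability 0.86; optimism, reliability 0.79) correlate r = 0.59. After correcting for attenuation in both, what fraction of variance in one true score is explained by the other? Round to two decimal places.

0.51

Disattenuated r = 0.59 / √(0.86 × 0.79) = 0.59 / 0.8243 = 0.7158.
Shared true-score variance = 0.7158² = 0.5124 ≈ 0.51.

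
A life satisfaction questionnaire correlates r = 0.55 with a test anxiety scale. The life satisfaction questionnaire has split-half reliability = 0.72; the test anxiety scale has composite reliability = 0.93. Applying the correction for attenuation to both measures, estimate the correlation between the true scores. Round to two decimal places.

0.67

r_true = r_obs / √(r_xx · r_yy) = 0.55 / √(0.72 × 0.93) = 0.55 / √0.6696 = 0.55 / 0.8183 ≈ 0.67.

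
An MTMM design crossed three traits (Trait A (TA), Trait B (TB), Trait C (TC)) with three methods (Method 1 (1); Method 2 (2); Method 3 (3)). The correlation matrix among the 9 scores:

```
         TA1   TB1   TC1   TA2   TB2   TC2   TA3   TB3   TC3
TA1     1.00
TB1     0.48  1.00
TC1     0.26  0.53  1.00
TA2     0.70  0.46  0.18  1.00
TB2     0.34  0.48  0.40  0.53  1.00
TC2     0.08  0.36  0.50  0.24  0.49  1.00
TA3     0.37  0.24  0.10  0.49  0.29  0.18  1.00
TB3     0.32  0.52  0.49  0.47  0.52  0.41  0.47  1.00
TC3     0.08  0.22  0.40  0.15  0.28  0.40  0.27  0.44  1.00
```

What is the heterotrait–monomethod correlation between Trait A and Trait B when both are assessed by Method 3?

0.47

Different traits, same method: r(TA3, TB3) = 0.47.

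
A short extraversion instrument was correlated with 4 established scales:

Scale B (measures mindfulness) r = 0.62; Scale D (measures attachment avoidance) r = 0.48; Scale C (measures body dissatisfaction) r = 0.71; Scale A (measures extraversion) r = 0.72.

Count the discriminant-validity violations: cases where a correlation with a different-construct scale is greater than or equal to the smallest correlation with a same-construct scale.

Convergent (same construct = extraversion): Scale A.
Smallest convergent = 0.72. Discriminant values: 0.62, 0.48, 0.71; count ≥ 0.72 → 0.

0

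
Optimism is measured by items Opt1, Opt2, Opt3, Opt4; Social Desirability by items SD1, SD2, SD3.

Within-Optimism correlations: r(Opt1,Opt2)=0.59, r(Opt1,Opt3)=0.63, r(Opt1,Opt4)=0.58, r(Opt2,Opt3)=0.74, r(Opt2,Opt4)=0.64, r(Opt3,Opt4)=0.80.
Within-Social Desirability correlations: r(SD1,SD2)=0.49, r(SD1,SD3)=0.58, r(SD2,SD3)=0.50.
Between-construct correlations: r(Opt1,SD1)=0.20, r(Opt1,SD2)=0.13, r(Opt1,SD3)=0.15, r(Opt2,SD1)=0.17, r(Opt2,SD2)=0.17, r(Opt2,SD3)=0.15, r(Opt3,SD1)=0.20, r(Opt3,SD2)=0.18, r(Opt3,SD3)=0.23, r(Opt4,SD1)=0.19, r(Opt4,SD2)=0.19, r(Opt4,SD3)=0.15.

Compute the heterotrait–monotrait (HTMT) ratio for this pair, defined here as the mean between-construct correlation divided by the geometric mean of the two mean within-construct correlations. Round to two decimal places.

Between-construct mean = 2.11/12 = 0.1758.
Mean within-Opt = 3.98/6 = 0.6633; mean within-SD = 1.57/3 = 0.5233.
Geometric mean = √(0.6633 × 0.5233) = 0.5892.
HTMT = 0.1758 / 0.5892 = 0.30.

0.30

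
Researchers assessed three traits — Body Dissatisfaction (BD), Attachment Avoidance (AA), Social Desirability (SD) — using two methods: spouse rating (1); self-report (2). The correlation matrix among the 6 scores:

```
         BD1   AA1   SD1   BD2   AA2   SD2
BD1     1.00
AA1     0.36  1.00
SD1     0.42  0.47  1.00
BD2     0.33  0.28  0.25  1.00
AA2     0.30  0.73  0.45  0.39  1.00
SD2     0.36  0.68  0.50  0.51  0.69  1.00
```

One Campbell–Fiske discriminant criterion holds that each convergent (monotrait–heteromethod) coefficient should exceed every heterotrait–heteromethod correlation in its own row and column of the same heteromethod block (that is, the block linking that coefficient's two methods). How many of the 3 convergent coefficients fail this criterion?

Each convergent coefficient versus the relevant comparison correlations:
BD (methods 1·2): 0.33 vs {0.30, 0.28, 0.36, 0.25} → fail.
AA (methods 1·2): 0.73 vs {0.28, 0.30, 0.68, 0.45} → pass.
SD (methods 1·2): 0.50 vs {0.25, 0.36, 0.45, 0.68} → fail.
2 of 3 fail.

2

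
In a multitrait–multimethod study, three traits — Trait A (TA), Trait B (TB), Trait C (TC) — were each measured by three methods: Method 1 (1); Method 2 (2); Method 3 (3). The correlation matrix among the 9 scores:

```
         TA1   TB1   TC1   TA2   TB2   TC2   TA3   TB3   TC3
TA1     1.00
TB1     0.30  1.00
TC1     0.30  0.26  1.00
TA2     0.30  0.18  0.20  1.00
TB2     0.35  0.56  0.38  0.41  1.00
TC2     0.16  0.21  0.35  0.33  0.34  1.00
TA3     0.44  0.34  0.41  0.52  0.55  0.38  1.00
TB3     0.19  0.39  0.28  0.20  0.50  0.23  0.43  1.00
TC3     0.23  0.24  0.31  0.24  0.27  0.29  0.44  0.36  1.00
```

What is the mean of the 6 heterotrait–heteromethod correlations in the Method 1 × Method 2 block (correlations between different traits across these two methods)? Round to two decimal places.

HTHM values (method 1 × method 2): 0.35, 0.16, 0.18, 0.21, 0.20, 0.38; mean = 1.48/6 = 0.25.

0.25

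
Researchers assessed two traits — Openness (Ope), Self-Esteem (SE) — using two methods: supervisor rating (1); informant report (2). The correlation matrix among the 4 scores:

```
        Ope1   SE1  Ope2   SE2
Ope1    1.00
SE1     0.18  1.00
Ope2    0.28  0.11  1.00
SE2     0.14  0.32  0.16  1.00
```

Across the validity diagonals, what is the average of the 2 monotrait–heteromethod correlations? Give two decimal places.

0.30

Convergent values: 0.28, 0.32; mean = 0.60/2 = 0.30.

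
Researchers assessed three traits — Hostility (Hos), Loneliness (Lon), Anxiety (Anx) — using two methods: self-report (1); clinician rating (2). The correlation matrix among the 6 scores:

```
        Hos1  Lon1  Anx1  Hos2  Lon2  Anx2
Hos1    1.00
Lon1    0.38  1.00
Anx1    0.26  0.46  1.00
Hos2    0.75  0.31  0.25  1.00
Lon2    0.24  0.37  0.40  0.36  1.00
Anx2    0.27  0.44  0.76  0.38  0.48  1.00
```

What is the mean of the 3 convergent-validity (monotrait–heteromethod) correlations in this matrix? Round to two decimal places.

Convergent values: 0.75, 0.37, 0.76; mean = 1.88/3 = 0.63.

0.63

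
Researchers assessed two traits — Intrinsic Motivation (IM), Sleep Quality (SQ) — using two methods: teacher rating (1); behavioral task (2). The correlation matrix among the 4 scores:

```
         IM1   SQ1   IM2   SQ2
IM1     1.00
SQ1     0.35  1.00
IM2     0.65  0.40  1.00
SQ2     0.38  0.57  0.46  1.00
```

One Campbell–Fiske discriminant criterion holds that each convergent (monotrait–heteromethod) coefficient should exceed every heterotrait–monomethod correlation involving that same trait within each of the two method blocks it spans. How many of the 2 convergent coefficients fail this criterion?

0

Checking each validity diagonal entry against its comparison values:
IM (methods 1·2): 0.65 vs {0.35, 0.46} → pass.
SQ (methods 1·2): 0.57 vs {0.35, 0.46} → pass.
0 of 2 fail.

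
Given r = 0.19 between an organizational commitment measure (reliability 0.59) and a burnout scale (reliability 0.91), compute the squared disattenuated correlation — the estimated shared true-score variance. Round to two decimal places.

Disattenuated r = 0.19 / √(0.59 × 0.91) = 0.19 / 0.7327 = 0.2593.
Shared true-score variance = 0.2593² = 0.0672 ≈ 0.07.

0.07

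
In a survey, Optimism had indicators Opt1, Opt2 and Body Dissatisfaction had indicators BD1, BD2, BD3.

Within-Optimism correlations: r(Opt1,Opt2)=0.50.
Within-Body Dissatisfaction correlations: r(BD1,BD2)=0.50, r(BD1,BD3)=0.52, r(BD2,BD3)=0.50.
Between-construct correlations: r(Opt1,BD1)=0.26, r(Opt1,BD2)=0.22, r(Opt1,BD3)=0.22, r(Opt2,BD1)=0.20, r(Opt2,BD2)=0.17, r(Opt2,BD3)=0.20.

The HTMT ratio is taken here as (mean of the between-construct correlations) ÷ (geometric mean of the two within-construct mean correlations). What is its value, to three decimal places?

Between-construct mean = 1.27/6 = 0.2117.
Mean within-Opt = 0.50/1 = 0.5000; mean within-BD = 1.52/3 = 0.5067.
Geometric mean = √(0.5000 × 0.5067) = 0.5033.
HTMT = 0.2117 / 0.5033 = 0.421.

0.421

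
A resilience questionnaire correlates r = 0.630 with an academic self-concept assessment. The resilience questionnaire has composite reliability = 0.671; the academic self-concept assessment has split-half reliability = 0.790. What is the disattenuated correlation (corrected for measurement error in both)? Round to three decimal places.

0.865

r_true = r_obs / √(r_xx · r_yy) = 0.630 / √(0.671 × 0.790) = 0.630 / √0.530090 = 0.630 / 0.7281 ≈ 0.865.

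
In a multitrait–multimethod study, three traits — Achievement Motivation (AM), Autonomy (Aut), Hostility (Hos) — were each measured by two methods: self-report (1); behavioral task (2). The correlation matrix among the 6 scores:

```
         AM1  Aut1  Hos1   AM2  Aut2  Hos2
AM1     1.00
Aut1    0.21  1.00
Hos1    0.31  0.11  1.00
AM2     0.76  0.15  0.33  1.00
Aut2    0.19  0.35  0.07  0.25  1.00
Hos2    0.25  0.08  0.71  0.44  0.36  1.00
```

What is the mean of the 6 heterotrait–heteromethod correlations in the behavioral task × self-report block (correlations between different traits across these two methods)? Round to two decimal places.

HTHM values (method 2 × method 1): 0.15, 0.33, 0.19, 0.07, 0.25, 0.08; mean = 1.07/6 = 0.18.

0.18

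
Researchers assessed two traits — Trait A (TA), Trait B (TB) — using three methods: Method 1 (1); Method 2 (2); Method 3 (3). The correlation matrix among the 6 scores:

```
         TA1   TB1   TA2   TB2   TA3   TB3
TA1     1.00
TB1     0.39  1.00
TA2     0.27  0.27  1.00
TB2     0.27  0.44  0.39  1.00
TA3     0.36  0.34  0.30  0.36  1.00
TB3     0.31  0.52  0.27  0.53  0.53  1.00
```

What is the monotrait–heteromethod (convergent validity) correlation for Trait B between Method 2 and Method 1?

Same trait (TB), different methods: r(TB2, TB1) = 0.44.

0.44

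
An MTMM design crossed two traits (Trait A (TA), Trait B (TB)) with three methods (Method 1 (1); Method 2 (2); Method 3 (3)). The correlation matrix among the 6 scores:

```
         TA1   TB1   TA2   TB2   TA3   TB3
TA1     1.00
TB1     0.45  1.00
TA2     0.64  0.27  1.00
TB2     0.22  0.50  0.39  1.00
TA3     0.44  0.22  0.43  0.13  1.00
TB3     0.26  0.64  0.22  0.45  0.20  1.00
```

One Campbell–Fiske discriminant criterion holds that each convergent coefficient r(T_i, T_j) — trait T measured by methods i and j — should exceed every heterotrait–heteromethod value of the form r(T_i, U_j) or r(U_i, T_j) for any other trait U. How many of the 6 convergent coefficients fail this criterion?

0

Each convergent coefficient versus the relevant comparison correlations:
TA (methods 1·2): 0.64 vs {0.22, 0.27} → pass.
TA (methods 1·3): 0.44 vs {0.26, 0.22} → pass.
TA (methods 2·3): 0.43 vs {0.22, 0.13} → pass.
TB (methods 1·2): 0.50 vs {0.27, 0.22} → pass.
TB (methods 1·3): 0.64 vs {0.22, 0.26} → pass.
TB (methods 2·3): 0.45 vs {0.13, 0.22} → pass.
0 of 6 fail.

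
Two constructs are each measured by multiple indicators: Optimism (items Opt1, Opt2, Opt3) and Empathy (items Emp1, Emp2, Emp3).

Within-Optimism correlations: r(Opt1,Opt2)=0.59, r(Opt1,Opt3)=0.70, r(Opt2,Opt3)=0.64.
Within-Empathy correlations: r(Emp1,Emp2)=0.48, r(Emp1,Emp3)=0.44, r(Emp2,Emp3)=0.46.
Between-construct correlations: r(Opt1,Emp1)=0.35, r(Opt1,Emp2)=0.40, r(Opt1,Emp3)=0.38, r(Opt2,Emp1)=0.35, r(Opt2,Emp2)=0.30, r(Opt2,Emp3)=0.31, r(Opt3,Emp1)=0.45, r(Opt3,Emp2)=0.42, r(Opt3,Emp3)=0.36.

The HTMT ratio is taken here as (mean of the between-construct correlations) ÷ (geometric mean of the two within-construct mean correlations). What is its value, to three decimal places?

Mean between = 3.32/9 = 0.3689.
Mean within-Opt = 1.93/3 = 0.6433; mean within-Emp = 1.38/3 = 0.4600.
Geometric mean = √(0.6433 × 0.4600) = 0.5440.
HTMT = 0.3689 / 0.5440 = 0.678.

0.678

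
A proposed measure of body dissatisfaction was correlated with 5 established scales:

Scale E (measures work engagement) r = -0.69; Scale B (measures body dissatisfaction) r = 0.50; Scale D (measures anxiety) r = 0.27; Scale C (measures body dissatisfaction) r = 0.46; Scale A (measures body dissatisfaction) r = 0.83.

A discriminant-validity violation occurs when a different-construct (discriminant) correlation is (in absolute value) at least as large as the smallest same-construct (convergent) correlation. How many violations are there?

1

Convergent (same construct = body dissatisfaction): Scale B, Scale C, Scale A.
Smallest convergent = 0.46. Discriminant |r|: 0.69, 0.27; count ≥ 0.46 → 1.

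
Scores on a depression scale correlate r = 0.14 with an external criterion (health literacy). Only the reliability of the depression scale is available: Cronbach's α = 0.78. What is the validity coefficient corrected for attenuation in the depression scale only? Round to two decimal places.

0.16

Single correction: r_c = r_obs / √r_xx = 0.14 / √0.78 = 0.14 / 0.8832 ≈ 0.16.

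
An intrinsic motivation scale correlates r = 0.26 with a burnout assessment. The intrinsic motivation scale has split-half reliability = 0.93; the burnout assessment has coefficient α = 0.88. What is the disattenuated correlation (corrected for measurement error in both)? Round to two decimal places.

r_true = r_obs / √(r_xx · r_yy) = 0.26 / √(0.93 × 0.88) = 0.26 / √0.8184 = 0.26 / 0.9047 ≈ 0.29.

0.29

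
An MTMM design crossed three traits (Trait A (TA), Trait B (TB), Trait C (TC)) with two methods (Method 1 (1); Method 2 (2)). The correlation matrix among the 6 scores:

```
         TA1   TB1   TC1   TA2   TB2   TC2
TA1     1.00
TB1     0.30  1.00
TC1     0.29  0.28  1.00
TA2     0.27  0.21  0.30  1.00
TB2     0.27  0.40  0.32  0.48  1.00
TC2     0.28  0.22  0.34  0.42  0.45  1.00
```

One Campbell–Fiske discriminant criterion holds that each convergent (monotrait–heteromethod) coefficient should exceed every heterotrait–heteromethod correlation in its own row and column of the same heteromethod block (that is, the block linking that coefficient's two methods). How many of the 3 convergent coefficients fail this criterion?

Checking each validity diagonal entry against its comparison values:
TA (methods 1·2): 0.27 vs {0.27, 0.21, 0.28, 0.30} → fail.
TB (methods 1·2): 0.40 vs {0.21, 0.27, 0.22, 0.32} → pass.
TC (methods 1·2): 0.34 vs {0.30, 0.28, 0.32, 0.22} → pass.
1 of 3 fail.

1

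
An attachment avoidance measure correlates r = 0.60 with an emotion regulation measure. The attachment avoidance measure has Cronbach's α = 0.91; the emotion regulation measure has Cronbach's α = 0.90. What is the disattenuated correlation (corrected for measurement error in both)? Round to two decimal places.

r_true = r_obs / √(r_xx · r_yy) = 0.60 / √(0.91 × 0.90) = 0.60 / √0.8190 = 0.60 / 0.9050 ≈ 0.66.

0.66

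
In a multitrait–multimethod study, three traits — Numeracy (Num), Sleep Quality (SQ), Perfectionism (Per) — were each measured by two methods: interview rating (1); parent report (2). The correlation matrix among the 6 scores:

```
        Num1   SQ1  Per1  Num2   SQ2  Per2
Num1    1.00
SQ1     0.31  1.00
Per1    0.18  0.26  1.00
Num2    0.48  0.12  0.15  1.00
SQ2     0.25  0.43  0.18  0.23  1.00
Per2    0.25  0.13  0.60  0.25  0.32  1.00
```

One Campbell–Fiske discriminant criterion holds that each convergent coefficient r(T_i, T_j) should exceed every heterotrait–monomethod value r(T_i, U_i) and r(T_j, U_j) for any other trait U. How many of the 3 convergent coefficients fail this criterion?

0

Each convergent coefficient versus the relevant comparison correlations:
Num (methods 1·2): 0.48 vs {0.31, 0.23, 0.18, 0.25} → pass.
SQ (methods 1·2): 0.43 vs {0.31, 0.23, 0.26, 0.32} → pass.
Per (methods 1·2): 0.60 vs {0.18, 0.25, 0.26, 0.32} → pass.
0 of 3 fail.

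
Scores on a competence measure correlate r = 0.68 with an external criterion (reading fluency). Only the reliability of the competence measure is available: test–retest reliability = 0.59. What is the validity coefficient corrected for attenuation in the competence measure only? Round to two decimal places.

0.89

Single correction: r_c = r_obs / √r_xx = 0.68 / √0.59 = 0.68 / 0.7681 ≈ 0.89.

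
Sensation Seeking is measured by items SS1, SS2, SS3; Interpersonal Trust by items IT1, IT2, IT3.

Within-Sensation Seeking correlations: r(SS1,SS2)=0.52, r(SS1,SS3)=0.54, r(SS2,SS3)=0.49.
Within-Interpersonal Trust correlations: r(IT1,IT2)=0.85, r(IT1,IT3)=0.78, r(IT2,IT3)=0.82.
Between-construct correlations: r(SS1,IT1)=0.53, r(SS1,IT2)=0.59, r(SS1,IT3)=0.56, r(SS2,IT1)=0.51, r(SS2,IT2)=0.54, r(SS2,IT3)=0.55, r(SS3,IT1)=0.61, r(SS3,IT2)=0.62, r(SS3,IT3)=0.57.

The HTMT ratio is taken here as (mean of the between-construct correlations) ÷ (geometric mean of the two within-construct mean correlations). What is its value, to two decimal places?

Mean heterotrait r = 5.08/9 = 0.5644.
Mean within-SS = 1.55/3 = 0.5167; mean within-IT = 2.45/3 = 0.8167.
Geometric mean = √(0.5167 × 0.8167) = 0.6496.
HTMT = 0.5644 / 0.6496 = 0.87.

0.87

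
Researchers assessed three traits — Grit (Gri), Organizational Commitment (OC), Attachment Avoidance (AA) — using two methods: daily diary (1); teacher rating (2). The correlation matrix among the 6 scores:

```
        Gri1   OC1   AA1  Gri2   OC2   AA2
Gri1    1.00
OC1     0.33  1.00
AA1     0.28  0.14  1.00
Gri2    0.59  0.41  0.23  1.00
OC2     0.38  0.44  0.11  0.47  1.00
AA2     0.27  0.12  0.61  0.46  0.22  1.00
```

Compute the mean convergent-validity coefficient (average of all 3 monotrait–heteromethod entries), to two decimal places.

Convergent values: 0.59, 0.44, 0.61; mean = 1.64/3 = 0.55.

0.55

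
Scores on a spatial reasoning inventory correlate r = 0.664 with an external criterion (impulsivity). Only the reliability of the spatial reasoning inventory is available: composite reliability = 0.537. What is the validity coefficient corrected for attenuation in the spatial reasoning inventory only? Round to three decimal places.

Single correction: r_c = r_obs / √r_xx = 0.664 / √0.537 = 0.664 / 0.7328 ≈ 0.906.

0.906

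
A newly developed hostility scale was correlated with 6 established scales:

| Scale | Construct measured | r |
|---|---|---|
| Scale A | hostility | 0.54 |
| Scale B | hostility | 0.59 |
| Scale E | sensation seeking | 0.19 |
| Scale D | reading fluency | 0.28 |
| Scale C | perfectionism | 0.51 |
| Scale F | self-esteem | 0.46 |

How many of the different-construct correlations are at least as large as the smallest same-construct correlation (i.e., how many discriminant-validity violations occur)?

Convergent (same construct = hostility): Scale A, Scale B.
Smallest convergent = 0.54. Discriminant values: 0.19, 0.28, 0.51, 0.46; count ≥ 0.54 → 0.

0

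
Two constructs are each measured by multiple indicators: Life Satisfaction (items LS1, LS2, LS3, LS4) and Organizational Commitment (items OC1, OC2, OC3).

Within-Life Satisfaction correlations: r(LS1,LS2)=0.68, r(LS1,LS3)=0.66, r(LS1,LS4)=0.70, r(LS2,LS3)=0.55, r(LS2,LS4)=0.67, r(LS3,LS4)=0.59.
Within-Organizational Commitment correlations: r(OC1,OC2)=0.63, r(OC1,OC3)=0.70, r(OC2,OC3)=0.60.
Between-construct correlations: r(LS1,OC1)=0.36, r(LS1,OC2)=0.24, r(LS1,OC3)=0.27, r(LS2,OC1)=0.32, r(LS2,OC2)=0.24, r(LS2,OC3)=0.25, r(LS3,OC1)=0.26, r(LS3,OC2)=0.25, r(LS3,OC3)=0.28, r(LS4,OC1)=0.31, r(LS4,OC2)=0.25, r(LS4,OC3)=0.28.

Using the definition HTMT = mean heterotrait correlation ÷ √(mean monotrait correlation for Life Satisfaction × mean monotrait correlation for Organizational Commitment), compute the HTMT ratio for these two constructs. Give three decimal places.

Mean heterotrait r = 3.31/12 = 0.2758.
Mean within-LS = 3.85/6 = 0.6417; mean within-OC = 1.93/3 = 0.6433.
Geometric mean = √(0.6417 × 0.6433) = 0.6425.
HTMT = 0.2758 / 0.6425 = 0.429.

0.429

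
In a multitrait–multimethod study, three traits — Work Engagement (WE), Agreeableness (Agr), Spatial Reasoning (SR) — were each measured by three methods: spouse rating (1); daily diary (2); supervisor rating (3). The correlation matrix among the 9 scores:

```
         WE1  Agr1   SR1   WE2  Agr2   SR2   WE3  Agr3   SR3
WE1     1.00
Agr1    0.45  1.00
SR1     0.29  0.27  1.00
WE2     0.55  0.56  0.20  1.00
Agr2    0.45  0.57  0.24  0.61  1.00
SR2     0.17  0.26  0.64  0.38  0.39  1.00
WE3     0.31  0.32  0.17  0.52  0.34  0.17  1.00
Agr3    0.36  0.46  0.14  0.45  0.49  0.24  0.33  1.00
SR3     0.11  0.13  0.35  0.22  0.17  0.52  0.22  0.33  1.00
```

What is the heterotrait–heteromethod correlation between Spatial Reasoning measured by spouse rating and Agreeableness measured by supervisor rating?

0.14

Different traits and methods: r(SR1, Agr3) = 0.14.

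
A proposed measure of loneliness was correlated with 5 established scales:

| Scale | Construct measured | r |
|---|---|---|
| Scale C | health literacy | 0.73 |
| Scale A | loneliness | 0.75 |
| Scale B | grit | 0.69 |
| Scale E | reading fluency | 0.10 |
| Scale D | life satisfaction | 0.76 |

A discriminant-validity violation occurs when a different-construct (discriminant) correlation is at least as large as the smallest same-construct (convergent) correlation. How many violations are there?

1

Convergent (same construct = loneliness): Scale A.
Smallest convergent = 0.75. Discriminant values: 0.73, 0.69, 0.10, 0.76; count ≥ 0.75 → 1.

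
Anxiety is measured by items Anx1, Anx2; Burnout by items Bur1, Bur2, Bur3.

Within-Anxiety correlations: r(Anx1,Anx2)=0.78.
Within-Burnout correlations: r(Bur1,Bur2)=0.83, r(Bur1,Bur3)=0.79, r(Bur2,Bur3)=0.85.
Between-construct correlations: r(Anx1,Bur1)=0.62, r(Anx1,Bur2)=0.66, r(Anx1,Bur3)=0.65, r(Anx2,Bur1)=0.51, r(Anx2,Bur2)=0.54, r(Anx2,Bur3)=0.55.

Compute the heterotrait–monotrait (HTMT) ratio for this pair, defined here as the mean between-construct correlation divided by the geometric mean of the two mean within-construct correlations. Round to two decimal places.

0.73

Mean heterotrait r = 3.53/6 = 0.5883.
Mean within-Anx = 0.78/1 = 0.7800; mean within-Bur = 2.47/3 = 0.8233.
Geometric mean = √(0.7800 × 0.8233) = 0.8014.
HTMT = 0.5883 / 0.8014 = 0.73.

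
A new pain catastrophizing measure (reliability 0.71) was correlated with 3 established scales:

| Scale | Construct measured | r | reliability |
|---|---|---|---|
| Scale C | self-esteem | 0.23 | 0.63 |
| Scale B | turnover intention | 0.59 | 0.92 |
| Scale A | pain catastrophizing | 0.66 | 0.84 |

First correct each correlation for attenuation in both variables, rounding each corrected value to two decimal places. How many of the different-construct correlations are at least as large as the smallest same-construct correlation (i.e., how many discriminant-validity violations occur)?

0

Disattenuated r (r / √(r_scale · r_new)):
  Scale C (disc): 0.23 / √(0.63·0.71) = 0.34
  Scale B (disc): 0.59 / √(0.92·0.71) = 0.73
  Scale A (conv): 0.66 / √(0.84·0.71) = 0.85
Smallest convergent = 0.85. Discriminant values: 0.34, 0.73; count ≥ 0.85 → 0.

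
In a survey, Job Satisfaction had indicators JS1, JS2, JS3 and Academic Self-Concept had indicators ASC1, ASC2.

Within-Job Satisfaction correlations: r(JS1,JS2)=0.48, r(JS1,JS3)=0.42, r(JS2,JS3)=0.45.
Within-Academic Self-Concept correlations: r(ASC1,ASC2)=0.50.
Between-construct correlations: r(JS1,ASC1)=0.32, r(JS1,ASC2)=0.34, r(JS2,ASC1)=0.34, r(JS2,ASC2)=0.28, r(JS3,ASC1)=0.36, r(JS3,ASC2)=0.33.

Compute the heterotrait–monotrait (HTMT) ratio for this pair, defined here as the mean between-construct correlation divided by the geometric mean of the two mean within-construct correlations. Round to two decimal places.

Mean heterotrait r = 1.97/6 = 0.3283.
Mean within-JS = 1.35/3 = 0.4500; mean within-ASC = 0.50/1 = 0.5000.
Geometric mean = √(0.4500 × 0.5000) = 0.4743.
HTMT = 0.3283 / 0.4743 = 0.69.

0.69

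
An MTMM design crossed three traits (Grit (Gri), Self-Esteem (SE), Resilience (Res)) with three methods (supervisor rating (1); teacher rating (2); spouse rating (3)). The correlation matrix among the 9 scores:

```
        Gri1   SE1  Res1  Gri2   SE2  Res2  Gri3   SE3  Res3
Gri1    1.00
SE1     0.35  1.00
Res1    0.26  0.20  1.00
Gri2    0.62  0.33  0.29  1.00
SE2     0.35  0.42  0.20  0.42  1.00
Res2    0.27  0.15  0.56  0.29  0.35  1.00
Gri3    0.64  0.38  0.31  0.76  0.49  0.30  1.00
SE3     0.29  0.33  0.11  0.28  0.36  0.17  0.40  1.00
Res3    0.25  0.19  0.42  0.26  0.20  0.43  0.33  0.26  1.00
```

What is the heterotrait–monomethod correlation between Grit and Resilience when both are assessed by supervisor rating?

0.26

Different traits, same method: r(Gri1, Res1) = 0.26.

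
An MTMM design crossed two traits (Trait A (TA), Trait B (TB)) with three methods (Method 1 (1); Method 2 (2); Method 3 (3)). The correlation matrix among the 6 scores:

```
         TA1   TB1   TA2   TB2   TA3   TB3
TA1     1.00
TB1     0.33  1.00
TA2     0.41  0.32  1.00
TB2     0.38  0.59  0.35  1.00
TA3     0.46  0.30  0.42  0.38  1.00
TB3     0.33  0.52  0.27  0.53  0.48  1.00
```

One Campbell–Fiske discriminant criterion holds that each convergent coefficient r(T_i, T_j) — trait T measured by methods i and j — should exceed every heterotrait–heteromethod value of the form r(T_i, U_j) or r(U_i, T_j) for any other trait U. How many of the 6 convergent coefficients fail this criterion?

0

Convergent coefficients and their comparison sets:
TA (methods 1·2): 0.41 vs {0.38, 0.32} → pass.
TA (methods 1·3): 0.46 vs {0.33, 0.30} → pass.
TA (methods 2·3): 0.42 vs {0.27, 0.38} → pass.
TB (methods 1·2): 0.59 vs {0.32, 0.38} → pass.
TB (methods 1·3): 0.52 vs {0.30, 0.33} → pass.
TB (methods 2·3): 0.53 vs {0.38, 0.27} → pass.
0 of 6 fail.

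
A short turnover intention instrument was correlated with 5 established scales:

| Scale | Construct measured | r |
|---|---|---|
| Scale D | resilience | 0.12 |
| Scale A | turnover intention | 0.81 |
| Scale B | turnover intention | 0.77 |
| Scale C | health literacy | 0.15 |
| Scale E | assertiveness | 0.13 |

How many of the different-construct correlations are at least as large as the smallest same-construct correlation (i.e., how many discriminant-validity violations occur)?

0

Convergent (same construct = turnover intention): Scale A, Scale B.
Smallest convergent = 0.77. Discriminant values: 0.12, 0.15, 0.13; count ≥ 0.77 → 0.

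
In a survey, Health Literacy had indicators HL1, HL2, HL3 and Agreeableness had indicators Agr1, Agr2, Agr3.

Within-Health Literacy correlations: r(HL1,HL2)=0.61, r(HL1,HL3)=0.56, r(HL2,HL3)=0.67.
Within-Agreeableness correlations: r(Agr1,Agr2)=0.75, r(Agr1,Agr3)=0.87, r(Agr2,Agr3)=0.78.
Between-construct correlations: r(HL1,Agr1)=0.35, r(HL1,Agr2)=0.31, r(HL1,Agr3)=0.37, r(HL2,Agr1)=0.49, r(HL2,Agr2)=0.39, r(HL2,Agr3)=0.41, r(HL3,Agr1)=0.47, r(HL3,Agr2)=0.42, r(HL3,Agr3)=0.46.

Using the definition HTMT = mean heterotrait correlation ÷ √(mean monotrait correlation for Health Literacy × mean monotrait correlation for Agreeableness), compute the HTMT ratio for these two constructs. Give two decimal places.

0.58

Mean between = 3.67/9 = 0.4078.
Mean within-HL = 1.84/3 = 0.6133; mean within-Agr = 2.40/3 = 0.8000.
Geometric mean = √(0.6133 × 0.8000) = 0.7005.
HTMT = 0.4078 / 0.7005 = 0.58.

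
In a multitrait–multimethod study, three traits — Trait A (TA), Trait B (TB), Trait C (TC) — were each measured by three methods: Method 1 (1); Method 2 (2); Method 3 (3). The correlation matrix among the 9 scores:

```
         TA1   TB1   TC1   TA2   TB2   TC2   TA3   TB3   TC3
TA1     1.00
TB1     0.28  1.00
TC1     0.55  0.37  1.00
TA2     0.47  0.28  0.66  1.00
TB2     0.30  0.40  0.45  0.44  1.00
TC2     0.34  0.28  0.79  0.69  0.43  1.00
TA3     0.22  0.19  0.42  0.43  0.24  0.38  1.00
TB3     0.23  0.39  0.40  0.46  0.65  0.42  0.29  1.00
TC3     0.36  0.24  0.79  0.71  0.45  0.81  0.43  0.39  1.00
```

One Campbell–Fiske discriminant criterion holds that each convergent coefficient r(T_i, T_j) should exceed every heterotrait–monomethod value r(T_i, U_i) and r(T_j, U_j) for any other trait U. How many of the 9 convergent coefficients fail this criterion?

5

Each convergent coefficient versus the relevant comparison correlations:
TA (methods 1·2): 0.47 vs {0.28, 0.44, 0.55, 0.69} → fail.
TA (methods 1·3): 0.22 vs {0.28, 0.29, 0.55, 0.43} → fail.
TA (methods 2·3): 0.43 vs {0.44, 0.29, 0.69, 0.43} → fail.
TB (methods 1·2): 0.40 vs {0.28, 0.44, 0.37, 0.43} → fail.
TB (methods 1·3): 0.39 vs {0.28, 0.29, 0.37, 0.39} → fail.
TB (methods 2·3): 0.65 vs {0.44, 0.29, 0.43, 0.39} → pass.
TC (methods 1·2): 0.79 vs {0.55, 0.69, 0.37, 0.43} → pass.
TC (methods 1·3): 0.79 vs {0.55, 0.43, 0.37, 0.39} → pass.
TC (methods 2·3): 0.81 vs {0.69, 0.43, 0.43, 0.39} → pass.
5 of 9 fail.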